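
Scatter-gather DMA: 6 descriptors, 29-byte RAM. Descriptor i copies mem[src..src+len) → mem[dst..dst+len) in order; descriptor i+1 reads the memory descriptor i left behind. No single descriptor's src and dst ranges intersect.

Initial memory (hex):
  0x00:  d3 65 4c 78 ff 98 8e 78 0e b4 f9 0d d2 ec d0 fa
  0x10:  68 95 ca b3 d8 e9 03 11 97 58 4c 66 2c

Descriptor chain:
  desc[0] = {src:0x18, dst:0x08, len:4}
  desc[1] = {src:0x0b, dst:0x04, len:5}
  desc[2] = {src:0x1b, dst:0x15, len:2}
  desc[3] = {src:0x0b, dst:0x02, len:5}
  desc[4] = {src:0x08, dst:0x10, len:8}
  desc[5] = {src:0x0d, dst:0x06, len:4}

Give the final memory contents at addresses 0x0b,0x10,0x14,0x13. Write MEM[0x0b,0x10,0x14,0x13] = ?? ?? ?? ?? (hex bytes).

MEM[0x0b,0x10,0x14,0x13] = 66 fa d2 66

  after D0: wrote 4B at 0x08 = 97584c66
  after D1: wrote 5B at 0x04 = 66d2ecd0fa
  after D2: wrote 2B at 0x15 = 662c
  after D3: wrote 5B at 0x02 = 66d2ecd0fa
  after D4: wrote 8B at 0x10 = fa584c66d2ecd0fa
  after D5: wrote 4B at 0x06 = ecd0fafa
query mem[0x0b]=0x66, mem[0x10]=0xfa, mem[0x14]=0xd2, mem[0x13]=0x66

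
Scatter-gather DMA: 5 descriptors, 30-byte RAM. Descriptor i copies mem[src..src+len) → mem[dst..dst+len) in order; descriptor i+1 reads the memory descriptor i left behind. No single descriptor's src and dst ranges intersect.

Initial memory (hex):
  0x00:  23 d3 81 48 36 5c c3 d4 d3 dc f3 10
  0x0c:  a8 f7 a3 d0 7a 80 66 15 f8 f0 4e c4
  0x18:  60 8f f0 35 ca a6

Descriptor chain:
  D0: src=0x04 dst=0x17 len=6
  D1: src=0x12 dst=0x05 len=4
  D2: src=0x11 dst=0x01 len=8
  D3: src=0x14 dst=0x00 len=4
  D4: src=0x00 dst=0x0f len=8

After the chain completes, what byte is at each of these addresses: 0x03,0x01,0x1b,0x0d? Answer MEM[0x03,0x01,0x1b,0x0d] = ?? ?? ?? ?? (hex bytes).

MEM[0x03,0x01,0x1b,0x0d] = 36 f0 d3 f7

#0 dst[0x17+6] := {0x36,0x5c,0xc3,0xd4,0xd3,0xdc}
#1 dst[0x05+4] := {0x66,0x15,0xf8,0xf0}
#2 dst[0x01+8] := {0x80,0x66,0x15,0xf8,0xf0,0x4e,0x36,0x5c}
#3 dst[0x00+4] := {0xf8,0xf0,0x4e,0x36}
#4 dst[0x0f+8] := {0xf8,0xf0,0x4e,0x36,0xf8,0xf0,0x4e,0x36}
query mem[0x03]=0x36, mem[0x01]=0xf0, mem[0x1b]=0xd3, mem[0x0d]=0xf7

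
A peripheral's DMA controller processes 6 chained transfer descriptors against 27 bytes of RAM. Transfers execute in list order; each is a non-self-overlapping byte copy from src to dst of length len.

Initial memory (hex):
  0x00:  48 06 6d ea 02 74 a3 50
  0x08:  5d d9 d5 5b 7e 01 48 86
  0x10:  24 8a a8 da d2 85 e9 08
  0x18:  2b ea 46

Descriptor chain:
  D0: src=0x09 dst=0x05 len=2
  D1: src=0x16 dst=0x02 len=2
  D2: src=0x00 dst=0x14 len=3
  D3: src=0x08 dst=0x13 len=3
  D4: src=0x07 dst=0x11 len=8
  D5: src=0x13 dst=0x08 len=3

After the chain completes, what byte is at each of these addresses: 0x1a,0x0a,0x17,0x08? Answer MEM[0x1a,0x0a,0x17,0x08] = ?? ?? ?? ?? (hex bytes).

MEM[0x1a,0x0a,0x17,0x08] = 46 5b 01 d9

[0] 0x09->0x05 len=2 : d9 d5
[1] 0x16->0x02 len=2 : e9 08
[2] 0x00->0x14 len=3 : 48 06 e9
[3] 0x08->0x13 len=3 : 5d d9 d5
[4] 0x07->0x11 len=8 : 50 5d d9 d5 5b 7e 01 48
[5] 0x13->0x08 len=3 : d9 d5 5b
query mem[0x1a]=0x46, mem[0x0a]=0x5b, mem[0x17]=0x01, mem[0x08]=0xd9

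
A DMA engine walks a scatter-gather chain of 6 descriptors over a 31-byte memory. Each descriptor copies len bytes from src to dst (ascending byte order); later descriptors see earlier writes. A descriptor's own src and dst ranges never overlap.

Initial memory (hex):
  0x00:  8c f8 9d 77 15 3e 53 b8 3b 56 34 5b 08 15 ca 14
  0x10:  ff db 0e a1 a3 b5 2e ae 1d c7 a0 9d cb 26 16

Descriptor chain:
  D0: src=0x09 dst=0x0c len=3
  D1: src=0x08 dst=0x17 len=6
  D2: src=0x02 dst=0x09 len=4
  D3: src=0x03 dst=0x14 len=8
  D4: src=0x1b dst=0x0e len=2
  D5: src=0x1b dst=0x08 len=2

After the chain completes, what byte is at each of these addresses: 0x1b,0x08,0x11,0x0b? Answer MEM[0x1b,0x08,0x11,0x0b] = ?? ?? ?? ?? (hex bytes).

  after D0: wrote 3B at 0x0c = 56345b
  after D1: wrote 6B at 0x17 = 3b56345b5634
  after D2: wrote 4B at 0x09 = 9d77153e
  after D3: wrote 8B at 0x14 = 77153e53b83b9d77
  after D4: wrote 2B at 0x0e = 7734
  after D5: wrote 2B at 0x08 = 7734
query mem[0x1b]=0x77, mem[0x08]=0x77, mem[0x11]=0xdb, mem[0x0b]=0x15

MEM[0x1b,0x08,0x11,0x0b] = 77 77 db 15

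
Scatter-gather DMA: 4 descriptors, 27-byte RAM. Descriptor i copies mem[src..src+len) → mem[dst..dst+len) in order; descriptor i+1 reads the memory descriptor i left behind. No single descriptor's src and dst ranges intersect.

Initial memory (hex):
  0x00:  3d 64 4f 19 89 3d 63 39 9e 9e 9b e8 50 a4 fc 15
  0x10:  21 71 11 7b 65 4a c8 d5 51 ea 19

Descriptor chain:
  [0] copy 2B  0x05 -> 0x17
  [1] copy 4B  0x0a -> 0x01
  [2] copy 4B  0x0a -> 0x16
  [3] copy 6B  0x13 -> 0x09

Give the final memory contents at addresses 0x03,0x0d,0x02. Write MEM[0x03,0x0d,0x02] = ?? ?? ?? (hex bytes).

MEM[0x03,0x0d,0x02] = 50 e8 e8

[0] 0x05->0x17 len=2 : 3d 63
[1] 0x0a->0x01 len=4 : 9b e8 50 a4
[2] 0x0a->0x16 len=4 : 9b e8 50 a4
[3] 0x13->0x09 len=6 : 7b 65 4a 9b e8 50
query mem[0x03]=0x50, mem[0x0d]=0xe8, mem[0x02]=0xe8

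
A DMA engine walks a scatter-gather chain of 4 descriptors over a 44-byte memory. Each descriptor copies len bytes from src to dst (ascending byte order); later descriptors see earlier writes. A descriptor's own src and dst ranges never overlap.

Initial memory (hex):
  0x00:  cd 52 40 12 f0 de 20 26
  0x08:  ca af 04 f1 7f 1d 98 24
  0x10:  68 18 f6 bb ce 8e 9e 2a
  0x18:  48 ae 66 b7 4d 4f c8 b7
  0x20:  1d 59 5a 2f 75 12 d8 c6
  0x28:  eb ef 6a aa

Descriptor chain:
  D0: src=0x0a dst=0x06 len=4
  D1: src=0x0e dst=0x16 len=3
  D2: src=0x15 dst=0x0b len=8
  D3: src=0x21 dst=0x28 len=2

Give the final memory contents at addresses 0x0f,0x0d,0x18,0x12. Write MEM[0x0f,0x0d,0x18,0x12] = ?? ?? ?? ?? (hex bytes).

MEM[0x0f,0x0d,0x18,0x12] = ae 24 68 4d

  after D0: wrote 4B at 0x06 = 04f17f1d
  after D1: wrote 3B at 0x16 = 982468
  after D2: wrote 8B at 0x0b = 8e982468ae66b74d
  after D3: wrote 2B at 0x28 = 595a
query mem[0x0f]=0xae, mem[0x0d]=0x24, mem[0x18]=0x68, mem[0x12]=0x4d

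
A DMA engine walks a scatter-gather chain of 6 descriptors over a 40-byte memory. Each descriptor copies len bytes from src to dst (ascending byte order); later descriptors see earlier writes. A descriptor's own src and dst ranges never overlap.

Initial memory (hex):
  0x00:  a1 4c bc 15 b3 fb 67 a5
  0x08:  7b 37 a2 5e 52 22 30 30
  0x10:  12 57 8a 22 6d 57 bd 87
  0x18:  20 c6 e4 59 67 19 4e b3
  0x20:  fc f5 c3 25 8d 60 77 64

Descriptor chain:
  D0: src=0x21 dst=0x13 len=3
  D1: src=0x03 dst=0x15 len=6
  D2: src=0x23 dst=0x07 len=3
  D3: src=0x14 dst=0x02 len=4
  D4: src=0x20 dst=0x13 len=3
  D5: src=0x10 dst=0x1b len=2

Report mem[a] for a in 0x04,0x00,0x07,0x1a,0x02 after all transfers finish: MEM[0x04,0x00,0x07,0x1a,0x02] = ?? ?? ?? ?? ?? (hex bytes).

  after D0: wrote 3B at 0x13 = f5c325
  after D1: wrote 6B at 0x15 = 15b3fb67a57b
  after D2: wrote 3B at 0x07 = 258d60
  after D3: wrote 4B at 0x02 = c315b3fb
  after D4: wrote 3B at 0x13 = fcf5c3
  after D5: wrote 2B at 0x1b = 1257
query mem[0x04]=0xb3, mem[0x00]=0xa1, mem[0x07]=0x25, mem[0x1a]=0x7b, mem[0x02]=0xc3

MEM[0x04,0x00,0x07,0x1a,0x02] = b3 a1 25 7b c3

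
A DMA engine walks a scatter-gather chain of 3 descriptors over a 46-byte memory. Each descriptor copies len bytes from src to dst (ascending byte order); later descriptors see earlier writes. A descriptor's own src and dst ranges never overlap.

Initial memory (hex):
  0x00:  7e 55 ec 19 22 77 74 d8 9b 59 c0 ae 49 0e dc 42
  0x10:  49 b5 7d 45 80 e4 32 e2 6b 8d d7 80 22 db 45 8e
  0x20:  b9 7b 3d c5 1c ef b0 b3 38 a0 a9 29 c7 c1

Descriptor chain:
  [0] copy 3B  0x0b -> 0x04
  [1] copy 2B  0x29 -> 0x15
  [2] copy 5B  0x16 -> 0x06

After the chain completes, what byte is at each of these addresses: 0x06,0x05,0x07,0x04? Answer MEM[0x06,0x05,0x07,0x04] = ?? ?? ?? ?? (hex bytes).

[0] 0x0b->0x04 len=3 : ae 49 0e
[1] 0x29->0x15 len=2 : a0 a9
[2] 0x16->0x06 len=5 : a9 e2 6b 8d d7
query mem[0x06]=0xa9, mem[0x05]=0x49, mem[0x07]=0xe2, mem[0x04]=0xae

MEM[0x06,0x05,0x07,0x04] = a9 49 e2 ae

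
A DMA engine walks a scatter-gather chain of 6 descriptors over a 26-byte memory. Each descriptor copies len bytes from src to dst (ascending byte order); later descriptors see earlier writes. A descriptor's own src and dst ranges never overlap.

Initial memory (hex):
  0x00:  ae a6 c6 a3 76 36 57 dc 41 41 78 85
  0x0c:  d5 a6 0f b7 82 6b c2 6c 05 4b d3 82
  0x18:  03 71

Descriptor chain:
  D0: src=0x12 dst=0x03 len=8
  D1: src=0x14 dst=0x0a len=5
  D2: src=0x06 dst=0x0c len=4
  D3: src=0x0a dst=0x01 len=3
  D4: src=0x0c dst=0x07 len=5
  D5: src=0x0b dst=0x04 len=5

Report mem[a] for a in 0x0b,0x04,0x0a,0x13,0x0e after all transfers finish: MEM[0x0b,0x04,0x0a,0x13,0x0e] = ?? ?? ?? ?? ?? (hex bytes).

MEM[0x0b,0x04,0x0a,0x13,0x0e] = 82 82 03 6c 82

#0 dst[0x03+8] := {0xc2,0x6c,0x05,0x4b,0xd3,0x82,0x03,0x71}
#1 dst[0x0a+5] := {0x05,0x4b,0xd3,0x82,0x03}
#2 dst[0x0c+4] := {0x4b,0xd3,0x82,0x03}
#3 dst[0x01+3] := {0x05,0x4b,0x4b}
#4 dst[0x07+5] := {0x4b,0xd3,0x82,0x03,0x82}
#5 dst[0x04+5] := {0x82,0x4b,0xd3,0x82,0x03}
query mem[0x0b]=0x82, mem[0x04]=0x82, mem[0x0a]=0x03, mem[0x13]=0x6c, mem[0x0e]=0x82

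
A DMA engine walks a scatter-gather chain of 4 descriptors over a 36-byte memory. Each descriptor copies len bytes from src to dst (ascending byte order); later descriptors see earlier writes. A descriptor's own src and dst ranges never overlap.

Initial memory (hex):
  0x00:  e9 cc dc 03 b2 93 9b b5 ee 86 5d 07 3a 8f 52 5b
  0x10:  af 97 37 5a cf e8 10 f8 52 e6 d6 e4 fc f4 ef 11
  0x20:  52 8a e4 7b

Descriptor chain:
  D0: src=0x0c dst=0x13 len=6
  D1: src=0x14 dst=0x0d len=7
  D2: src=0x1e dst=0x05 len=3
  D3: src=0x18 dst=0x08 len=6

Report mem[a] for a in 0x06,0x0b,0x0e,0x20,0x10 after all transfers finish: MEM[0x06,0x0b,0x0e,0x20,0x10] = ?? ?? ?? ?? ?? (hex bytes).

MEM[0x06,0x0b,0x0e,0x20,0x10] = 11 e4 52 52 af

  after D0: wrote 6B at 0x13 = 3a8f525baf97
  after D1: wrote 7B at 0x0d = 8f525baf97e6d6
  after D2: wrote 3B at 0x05 = ef1152
  after D3: wrote 6B at 0x08 = 97e6d6e4fcf4
query mem[0x06]=0x11, mem[0x0b]=0xe4, mem[0x0e]=0x52, mem[0x20]=0x52, mem[0x10]=0xaf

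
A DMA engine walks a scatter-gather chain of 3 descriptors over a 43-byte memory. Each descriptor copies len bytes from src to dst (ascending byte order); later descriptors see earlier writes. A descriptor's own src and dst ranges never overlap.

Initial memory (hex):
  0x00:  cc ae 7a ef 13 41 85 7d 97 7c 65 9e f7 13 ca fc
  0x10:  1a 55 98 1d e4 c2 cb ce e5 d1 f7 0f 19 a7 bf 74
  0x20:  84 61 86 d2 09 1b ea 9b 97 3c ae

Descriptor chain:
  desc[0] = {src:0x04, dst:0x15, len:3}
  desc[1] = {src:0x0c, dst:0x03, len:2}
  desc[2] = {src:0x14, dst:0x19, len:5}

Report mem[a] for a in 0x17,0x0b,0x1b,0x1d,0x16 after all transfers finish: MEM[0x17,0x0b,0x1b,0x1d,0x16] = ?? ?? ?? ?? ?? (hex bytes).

[0] 0x04->0x15 len=3 : 13 41 85
[1] 0x0c->0x03 len=2 : f7 13
[2] 0x14->0x19 len=5 : e4 13 41 85 e5
query mem[0x17]=0x85, mem[0x0b]=0x9e, mem[0x1b]=0x41, mem[0x1d]=0xe5, mem[0x16]=0x41

MEM[0x17,0x0b,0x1b,0x1d,0x16] = 85 9e 41 e5 41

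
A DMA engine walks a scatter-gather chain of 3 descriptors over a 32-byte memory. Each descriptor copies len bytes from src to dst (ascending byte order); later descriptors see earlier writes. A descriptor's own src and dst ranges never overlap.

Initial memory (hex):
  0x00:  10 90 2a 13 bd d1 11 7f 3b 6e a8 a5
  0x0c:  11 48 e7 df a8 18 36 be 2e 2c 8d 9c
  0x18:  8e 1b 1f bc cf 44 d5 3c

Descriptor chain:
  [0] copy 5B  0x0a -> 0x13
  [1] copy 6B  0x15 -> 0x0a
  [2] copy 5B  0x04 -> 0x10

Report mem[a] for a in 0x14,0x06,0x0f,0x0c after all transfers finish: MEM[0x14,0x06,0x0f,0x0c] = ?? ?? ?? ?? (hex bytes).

MEM[0x14,0x06,0x0f,0x0c] = 3b 11 1f e7

D0: mem[0x13..0x17] <- [a8 a5 11 48 e7]
D1: mem[0x0a..0x0f] <- [11 48 e7 8e 1b 1f]
D2: mem[0x10..0x14] <- [bd d1 11 7f 3b]
query mem[0x14]=0x3b, mem[0x06]=0x11, mem[0x0f]=0x1f, mem[0x0c]=0xe7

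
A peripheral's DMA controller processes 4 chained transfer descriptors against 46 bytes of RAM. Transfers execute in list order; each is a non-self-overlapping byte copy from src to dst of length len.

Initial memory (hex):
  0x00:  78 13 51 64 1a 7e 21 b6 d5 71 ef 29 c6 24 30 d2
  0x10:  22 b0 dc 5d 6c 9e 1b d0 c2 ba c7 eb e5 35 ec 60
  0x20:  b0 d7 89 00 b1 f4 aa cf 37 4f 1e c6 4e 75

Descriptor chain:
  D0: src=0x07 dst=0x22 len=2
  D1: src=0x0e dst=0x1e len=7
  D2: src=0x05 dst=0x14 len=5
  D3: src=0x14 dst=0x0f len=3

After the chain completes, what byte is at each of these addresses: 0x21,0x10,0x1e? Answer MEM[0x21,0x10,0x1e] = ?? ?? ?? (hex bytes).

MEM[0x21,0x10,0x1e] = b0 21 30

[0] 0x07->0x22 len=2 : b6 d5
[1] 0x0e->0x1e len=7 : 30 d2 22 b0 dc 5d 6c
[2] 0x05->0x14 len=5 : 7e 21 b6 d5 71
[3] 0x14->0x0f len=3 : 7e 21 b6
query mem[0x21]=0xb0, mem[0x10]=0x21, mem[0x1e]=0x30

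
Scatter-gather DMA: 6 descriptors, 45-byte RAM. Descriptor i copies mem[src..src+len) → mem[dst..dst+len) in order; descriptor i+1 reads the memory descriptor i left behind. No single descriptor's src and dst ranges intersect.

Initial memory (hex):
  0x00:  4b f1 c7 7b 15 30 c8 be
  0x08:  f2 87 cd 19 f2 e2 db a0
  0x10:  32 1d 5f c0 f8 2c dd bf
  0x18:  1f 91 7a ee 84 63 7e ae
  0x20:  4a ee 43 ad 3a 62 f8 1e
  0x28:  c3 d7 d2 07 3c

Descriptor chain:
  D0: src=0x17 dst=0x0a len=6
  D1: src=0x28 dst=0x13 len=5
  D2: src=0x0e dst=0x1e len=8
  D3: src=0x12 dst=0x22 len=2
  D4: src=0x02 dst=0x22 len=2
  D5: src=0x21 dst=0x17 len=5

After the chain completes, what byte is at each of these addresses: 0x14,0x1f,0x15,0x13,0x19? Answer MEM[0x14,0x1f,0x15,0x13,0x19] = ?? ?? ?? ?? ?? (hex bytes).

MEM[0x14,0x1f,0x15,0x13,0x19] = d7 84 d2 c3 7b

D0: mem[0x0a..0x0f] <- [bf 1f 91 7a ee 84]
D1: mem[0x13..0x17] <- [c3 d7 d2 07 3c]
D2: mem[0x1e..0x25] <- [ee 84 32 1d 5f c3 d7 d2]
D3: mem[0x22..0x23] <- [5f c3]
D4: mem[0x22..0x23] <- [c7 7b]
D5: mem[0x17..0x1b] <- [1d c7 7b d7 d2]
query mem[0x14]=0xd7, mem[0x1f]=0x84, mem[0x15]=0xd2, mem[0x13]=0xc3, mem[0x19]=0x7b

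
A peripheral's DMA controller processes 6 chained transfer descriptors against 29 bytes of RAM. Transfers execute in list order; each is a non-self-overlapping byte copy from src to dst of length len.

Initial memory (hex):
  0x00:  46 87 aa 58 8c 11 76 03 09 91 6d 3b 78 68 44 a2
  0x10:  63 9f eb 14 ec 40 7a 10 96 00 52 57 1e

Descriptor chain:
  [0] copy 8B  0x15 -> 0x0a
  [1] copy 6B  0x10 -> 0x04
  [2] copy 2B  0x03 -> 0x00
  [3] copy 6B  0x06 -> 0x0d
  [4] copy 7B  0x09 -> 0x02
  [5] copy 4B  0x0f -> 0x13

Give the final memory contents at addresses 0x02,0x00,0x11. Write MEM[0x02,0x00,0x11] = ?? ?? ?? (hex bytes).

MEM[0x02,0x00,0x11] = 40 58 40

D0: mem[0x0a..0x11] <- [40 7a 10 96 00 52 57 1e]
D1: mem[0x04..0x09] <- [57 1e eb 14 ec 40]
D2: mem[0x00..0x01] <- [58 57]
D3: mem[0x0d..0x12] <- [eb 14 ec 40 40 7a]
D4: mem[0x02..0x08] <- [40 40 7a 10 eb 14 ec]
D5: mem[0x13..0x16] <- [ec 40 40 7a]
query mem[0x02]=0x40, mem[0x00]=0x58, mem[0x11]=0x40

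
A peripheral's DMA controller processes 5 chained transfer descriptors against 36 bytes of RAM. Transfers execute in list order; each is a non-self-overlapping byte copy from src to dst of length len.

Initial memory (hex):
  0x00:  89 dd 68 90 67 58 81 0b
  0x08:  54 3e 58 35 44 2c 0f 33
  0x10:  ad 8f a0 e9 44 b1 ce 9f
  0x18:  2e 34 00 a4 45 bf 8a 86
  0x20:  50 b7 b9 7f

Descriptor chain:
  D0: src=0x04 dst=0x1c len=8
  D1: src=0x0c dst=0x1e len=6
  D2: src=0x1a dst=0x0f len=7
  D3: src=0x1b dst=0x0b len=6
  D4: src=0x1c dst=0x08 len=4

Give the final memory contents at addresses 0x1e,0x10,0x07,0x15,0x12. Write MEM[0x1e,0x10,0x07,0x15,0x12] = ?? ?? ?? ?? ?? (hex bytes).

#0 dst[0x1c+8] := {0x67,0x58,0x81,0x0b,0x54,0x3e,0x58,0x35}
#1 dst[0x1e+6] := {0x44,0x2c,0x0f,0x33,0xad,0x8f}
#2 dst[0x0f+7] := {0x00,0xa4,0x67,0x58,0x44,0x2c,0x0f}
#3 dst[0x0b+6] := {0xa4,0x67,0x58,0x44,0x2c,0x0f}
#4 dst[0x08+4] := {0x67,0x58,0x44,0x2c}
query mem[0x1e]=0x44, mem[0x10]=0x0f, mem[0x07]=0x0b, mem[0x15]=0x0f, mem[0x12]=0x58

MEM[0x1e,0x10,0x07,0x15,0x12] = 44 0f 0b 0f 58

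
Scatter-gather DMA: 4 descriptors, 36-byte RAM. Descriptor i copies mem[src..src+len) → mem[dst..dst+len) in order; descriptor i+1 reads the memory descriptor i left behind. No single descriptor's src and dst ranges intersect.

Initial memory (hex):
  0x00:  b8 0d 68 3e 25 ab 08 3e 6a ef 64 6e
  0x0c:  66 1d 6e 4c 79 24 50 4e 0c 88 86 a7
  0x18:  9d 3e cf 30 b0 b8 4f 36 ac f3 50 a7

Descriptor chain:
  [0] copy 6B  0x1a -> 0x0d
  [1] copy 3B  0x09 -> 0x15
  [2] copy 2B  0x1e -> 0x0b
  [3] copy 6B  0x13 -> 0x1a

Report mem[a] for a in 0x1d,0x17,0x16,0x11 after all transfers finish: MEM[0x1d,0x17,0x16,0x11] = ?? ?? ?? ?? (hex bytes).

[0] 0x1a->0x0d len=6 : cf 30 b0 b8 4f 36
[1] 0x09->0x15 len=3 : ef 64 6e
[2] 0x1e->0x0b len=2 : 4f 36
[3] 0x13->0x1a len=6 : 4e 0c ef 64 6e 9d
query mem[0x1d]=0x64, mem[0x17]=0x6e, mem[0x16]=0x64, mem[0x11]=0x4f

MEM[0x1d,0x17,0x16,0x11] = 64 6e 64 4f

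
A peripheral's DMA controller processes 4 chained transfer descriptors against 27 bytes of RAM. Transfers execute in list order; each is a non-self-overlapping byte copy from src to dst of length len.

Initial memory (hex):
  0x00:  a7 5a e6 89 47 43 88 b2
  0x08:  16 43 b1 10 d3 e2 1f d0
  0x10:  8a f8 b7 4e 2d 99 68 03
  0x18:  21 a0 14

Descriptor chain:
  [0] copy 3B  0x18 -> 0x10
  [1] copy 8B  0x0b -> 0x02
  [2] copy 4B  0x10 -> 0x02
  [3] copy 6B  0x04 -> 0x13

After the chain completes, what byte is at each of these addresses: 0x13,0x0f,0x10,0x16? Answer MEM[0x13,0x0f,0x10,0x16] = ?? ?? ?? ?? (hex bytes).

MEM[0x13,0x0f,0x10,0x16] = 14 d0 21 21

  after D0: wrote 3B at 0x10 = 21a014
  after D1: wrote 8B at 0x02 = 10d3e21fd021a014
  after D2: wrote 4B at 0x02 = 21a0144e
  after D3: wrote 6B at 0x13 = 144ed021a014
query mem[0x13]=0x14, mem[0x0f]=0xd0, mem[0x10]=0x21, mem[0x16]=0x21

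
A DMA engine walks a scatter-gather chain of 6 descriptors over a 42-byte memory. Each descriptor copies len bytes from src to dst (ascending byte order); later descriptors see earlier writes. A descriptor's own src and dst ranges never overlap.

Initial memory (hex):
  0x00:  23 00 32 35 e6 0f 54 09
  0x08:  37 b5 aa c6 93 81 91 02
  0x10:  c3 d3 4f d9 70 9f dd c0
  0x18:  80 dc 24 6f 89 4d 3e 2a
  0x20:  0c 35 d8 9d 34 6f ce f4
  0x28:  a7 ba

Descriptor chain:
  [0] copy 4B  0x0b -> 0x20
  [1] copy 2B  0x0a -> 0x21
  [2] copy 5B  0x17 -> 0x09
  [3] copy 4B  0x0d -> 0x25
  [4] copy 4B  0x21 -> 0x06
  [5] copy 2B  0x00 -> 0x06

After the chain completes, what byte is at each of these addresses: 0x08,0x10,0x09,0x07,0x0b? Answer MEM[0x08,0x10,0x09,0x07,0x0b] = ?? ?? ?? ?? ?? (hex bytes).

[0] 0x0b->0x20 len=4 : c6 93 81 91
[1] 0x0a->0x21 len=2 : aa c6
[2] 0x17->0x09 len=5 : c0 80 dc 24 6f
[3] 0x0d->0x25 len=4 : 6f 91 02 c3
[4] 0x21->0x06 len=4 : aa c6 91 34
[5] 0x00->0x06 len=2 : 23 00
query mem[0x08]=0x91, mem[0x10]=0xc3, mem[0x09]=0x34, mem[0x07]=0x00, mem[0x0b]=0xdc

MEM[0x08,0x10,0x09,0x07,0x0b] = 91 c3 34 00 dc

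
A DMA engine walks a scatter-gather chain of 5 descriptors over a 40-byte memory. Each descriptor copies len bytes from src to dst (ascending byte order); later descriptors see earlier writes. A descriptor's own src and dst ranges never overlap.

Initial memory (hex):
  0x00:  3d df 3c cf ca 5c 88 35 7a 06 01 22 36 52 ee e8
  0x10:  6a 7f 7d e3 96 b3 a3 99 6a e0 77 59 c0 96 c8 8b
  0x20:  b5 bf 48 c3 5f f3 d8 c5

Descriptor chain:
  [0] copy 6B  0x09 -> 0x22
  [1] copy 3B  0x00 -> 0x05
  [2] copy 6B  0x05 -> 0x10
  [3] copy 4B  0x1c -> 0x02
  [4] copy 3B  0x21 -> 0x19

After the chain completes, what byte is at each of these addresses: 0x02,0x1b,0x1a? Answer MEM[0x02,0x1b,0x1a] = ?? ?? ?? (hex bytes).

#0 dst[0x22+6] := {0x06,0x01,0x22,0x36,0x52,0xee}
#1 dst[0x05+3] := {0x3d,0xdf,0x3c}
#2 dst[0x10+6] := {0x3d,0xdf,0x3c,0x7a,0x06,0x01}
#3 dst[0x02+4] := {0xc0,0x96,0xc8,0x8b}
#4 dst[0x19+3] := {0xbf,0x06,0x01}
query mem[0x02]=0xc0, mem[0x1b]=0x01, mem[0x1a]=0x06

MEM[0x02,0x1b,0x1a] = c0 01 06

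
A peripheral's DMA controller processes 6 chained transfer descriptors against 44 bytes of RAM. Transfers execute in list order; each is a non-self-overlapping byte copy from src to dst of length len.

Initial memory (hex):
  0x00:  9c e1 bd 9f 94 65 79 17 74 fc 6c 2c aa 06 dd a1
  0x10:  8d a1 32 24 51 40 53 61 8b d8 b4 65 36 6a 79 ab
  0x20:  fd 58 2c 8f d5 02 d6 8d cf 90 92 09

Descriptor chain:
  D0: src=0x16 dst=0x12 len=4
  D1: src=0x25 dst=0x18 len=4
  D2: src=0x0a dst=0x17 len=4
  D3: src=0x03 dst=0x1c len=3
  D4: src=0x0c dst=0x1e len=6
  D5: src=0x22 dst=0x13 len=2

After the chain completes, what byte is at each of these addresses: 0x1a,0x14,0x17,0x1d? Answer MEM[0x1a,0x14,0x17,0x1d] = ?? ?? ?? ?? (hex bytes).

D0: mem[0x12..0x15] <- [53 61 8b d8]
D1: mem[0x18..0x1b] <- [02 d6 8d cf]
D2: mem[0x17..0x1a] <- [6c 2c aa 06]
D3: mem[0x1c..0x1e] <- [9f 94 65]
D4: mem[0x1e..0x23] <- [aa 06 dd a1 8d a1]
D5: mem[0x13..0x14] <- [8d a1]
query mem[0x1a]=0x06, mem[0x14]=0xa1, mem[0x17]=0x6c, mem[0x1d]=0x94

MEM[0x1a,0x14,0x17,0x1d] = 06 a1 6c 94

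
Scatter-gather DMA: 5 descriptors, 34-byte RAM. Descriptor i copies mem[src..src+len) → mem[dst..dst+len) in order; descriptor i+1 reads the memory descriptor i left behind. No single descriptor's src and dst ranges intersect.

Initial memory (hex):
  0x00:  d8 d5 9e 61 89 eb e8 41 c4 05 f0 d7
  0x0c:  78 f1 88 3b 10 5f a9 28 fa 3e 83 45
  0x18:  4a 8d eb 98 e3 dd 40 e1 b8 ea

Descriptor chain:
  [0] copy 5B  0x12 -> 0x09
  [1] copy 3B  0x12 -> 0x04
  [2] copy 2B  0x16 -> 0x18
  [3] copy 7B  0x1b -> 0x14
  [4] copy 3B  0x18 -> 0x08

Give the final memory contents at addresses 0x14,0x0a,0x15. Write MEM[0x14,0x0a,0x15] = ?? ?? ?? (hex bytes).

MEM[0x14,0x0a,0x15] = 98 ea e3

[0] 0x12->0x09 len=5 : a9 28 fa 3e 83
[1] 0x12->0x04 len=3 : a9 28 fa
[2] 0x16->0x18 len=2 : 83 45
[3] 0x1b->0x14 len=7 : 98 e3 dd 40 e1 b8 ea
[4] 0x18->0x08 len=3 : e1 b8 ea
query mem[0x14]=0x98, mem[0x0a]=0xea, mem[0x15]=0xe3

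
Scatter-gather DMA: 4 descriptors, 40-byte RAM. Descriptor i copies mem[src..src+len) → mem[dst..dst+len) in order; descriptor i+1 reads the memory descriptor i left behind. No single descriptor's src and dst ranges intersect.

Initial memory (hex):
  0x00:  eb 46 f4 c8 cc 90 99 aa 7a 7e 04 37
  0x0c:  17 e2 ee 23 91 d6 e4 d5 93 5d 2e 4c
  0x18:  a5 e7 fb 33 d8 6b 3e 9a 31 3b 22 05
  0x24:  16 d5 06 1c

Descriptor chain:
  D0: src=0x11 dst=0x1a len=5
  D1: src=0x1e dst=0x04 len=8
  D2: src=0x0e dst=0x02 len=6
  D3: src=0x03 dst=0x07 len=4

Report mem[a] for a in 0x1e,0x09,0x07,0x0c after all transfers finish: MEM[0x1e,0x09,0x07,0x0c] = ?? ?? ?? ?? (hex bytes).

MEM[0x1e,0x09,0x07,0x0c] = 5d d6 23 17

  after D0: wrote 5B at 0x1a = d6e4d5935d
  after D1: wrote 8B at 0x04 = 5d9a313b220516d5
  after D2: wrote 6B at 0x02 = ee2391d6e4d5
  after D3: wrote 4B at 0x07 = 2391d6e4
query mem[0x1e]=0x5d, mem[0x09]=0xd6, mem[0x07]=0x23, mem[0x0c]=0x17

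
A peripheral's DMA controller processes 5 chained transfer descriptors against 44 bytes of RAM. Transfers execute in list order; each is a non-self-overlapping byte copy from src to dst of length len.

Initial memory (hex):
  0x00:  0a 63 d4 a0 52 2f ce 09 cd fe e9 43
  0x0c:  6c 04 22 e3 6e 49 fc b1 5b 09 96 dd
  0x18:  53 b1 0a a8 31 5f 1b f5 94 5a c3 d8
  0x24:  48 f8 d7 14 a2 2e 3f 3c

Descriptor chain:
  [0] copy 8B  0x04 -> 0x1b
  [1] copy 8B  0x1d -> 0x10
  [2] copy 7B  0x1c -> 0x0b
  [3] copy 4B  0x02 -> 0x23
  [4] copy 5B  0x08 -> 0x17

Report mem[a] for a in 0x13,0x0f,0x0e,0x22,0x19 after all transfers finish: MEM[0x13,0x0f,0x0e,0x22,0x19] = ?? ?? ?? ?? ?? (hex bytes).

MEM[0x13,0x0f,0x0e,0x22,0x19] = fe fe cd 43 e9

#0 dst[0x1b+8] := {0x52,0x2f,0xce,0x09,0xcd,0xfe,0xe9,0x43}
#1 dst[0x10+8] := {0xce,0x09,0xcd,0xfe,0xe9,0x43,0xd8,0x48}
#2 dst[0x0b+7] := {0x2f,0xce,0x09,0xcd,0xfe,0xe9,0x43}
#3 dst[0x23+4] := {0xd4,0xa0,0x52,0x2f}
#4 dst[0x17+5] := {0xcd,0xfe,0xe9,0x2f,0xce}
query mem[0x13]=0xfe, mem[0x0f]=0xfe, mem[0x0e]=0xcd, mem[0x22]=0x43, mem[0x19]=0xe9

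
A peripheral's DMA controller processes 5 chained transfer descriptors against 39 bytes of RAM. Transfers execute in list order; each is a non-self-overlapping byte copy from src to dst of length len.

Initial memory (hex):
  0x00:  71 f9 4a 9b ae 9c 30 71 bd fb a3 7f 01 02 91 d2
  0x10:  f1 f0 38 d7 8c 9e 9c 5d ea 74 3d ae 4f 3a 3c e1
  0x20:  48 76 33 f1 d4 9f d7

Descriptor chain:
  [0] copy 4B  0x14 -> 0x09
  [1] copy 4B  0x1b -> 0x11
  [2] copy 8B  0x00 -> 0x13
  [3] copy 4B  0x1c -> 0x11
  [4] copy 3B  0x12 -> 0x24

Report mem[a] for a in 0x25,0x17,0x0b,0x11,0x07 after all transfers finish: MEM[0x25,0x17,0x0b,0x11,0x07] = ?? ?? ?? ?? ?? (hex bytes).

[0] 0x14->0x09 len=4 : 8c 9e 9c 5d
[1] 0x1b->0x11 len=4 : ae 4f 3a 3c
[2] 0x00->0x13 len=8 : 71 f9 4a 9b ae 9c 30 71
[3] 0x1c->0x11 len=4 : 4f 3a 3c e1
[4] 0x12->0x24 len=3 : 3a 3c e1
query mem[0x25]=0x3c, mem[0x17]=0xae, mem[0x0b]=0x9c, mem[0x11]=0x4f, mem[0x07]=0x71

MEM[0x25,0x17,0x0b,0x11,0x07] = 3c ae 9c 4f 71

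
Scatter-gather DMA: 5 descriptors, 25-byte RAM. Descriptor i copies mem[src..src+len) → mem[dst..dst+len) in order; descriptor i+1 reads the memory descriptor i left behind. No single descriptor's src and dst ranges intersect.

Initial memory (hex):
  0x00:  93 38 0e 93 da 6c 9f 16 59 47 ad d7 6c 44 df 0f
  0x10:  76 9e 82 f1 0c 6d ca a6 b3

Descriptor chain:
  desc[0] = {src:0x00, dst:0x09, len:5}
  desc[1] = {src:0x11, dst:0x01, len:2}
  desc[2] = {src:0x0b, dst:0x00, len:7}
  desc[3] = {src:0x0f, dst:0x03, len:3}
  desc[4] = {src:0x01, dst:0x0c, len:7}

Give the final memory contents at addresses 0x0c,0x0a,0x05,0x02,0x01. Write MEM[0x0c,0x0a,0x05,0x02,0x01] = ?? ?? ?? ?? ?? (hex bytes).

#0 dst[0x09+5] := {0x93,0x38,0x0e,0x93,0xda}
#1 dst[0x01+2] := {0x9e,0x82}
#2 dst[0x00+7] := {0x0e,0x93,0xda,0xdf,0x0f,0x76,0x9e}
#3 dst[0x03+3] := {0x0f,0x76,0x9e}
#4 dst[0x0c+7] := {0x93,0xda,0x0f,0x76,0x9e,0x9e,0x16}
query mem[0x0c]=0x93, mem[0x0a]=0x38, mem[0x05]=0x9e, mem[0x02]=0xda, mem[0x01]=0x93

MEM[0x0c,0x0a,0x05,0x02,0x01] = 93 38 9e da 93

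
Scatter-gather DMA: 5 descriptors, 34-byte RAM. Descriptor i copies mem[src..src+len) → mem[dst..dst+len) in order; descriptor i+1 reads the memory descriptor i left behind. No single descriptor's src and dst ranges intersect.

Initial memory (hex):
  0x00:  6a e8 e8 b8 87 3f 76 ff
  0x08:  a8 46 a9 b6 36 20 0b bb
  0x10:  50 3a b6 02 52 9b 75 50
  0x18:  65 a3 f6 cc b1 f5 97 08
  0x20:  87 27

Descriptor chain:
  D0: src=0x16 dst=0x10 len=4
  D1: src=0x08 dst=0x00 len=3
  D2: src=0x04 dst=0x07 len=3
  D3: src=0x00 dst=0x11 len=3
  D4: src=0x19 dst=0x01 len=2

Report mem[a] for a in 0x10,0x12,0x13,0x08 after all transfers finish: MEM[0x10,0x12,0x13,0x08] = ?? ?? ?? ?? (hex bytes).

#0 dst[0x10+4] := {0x75,0x50,0x65,0xa3}
#1 dst[0x00+3] := {0xa8,0x46,0xa9}
#2 dst[0x07+3] := {0x87,0x3f,0x76}
#3 dst[0x11+3] := {0xa8,0x46,0xa9}
#4 dst[0x01+2] := {0xa3,0xf6}
query mem[0x10]=0x75, mem[0x12]=0x46, mem[0x13]=0xa9, mem[0x08]=0x3f

MEM[0x10,0x12,0x13,0x08] = 75 46 a9 3f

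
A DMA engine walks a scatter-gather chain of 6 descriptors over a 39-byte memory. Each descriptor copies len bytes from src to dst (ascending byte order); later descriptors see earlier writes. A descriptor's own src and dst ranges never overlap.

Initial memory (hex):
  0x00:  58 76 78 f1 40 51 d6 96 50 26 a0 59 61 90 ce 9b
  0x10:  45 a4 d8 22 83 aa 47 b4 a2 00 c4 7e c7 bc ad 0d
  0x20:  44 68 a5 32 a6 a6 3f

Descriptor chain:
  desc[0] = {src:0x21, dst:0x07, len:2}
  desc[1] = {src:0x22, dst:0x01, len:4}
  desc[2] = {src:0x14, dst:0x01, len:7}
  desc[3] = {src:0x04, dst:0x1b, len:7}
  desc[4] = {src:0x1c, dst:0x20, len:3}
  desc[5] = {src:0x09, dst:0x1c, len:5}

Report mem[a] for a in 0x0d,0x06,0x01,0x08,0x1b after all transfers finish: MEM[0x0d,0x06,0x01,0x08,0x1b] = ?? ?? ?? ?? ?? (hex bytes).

D0: mem[0x07..0x08] <- [68 a5]
D1: mem[0x01..0x04] <- [a5 32 a6 a6]
D2: mem[0x01..0x07] <- [83 aa 47 b4 a2 00 c4]
D3: mem[0x1b..0x21] <- [b4 a2 00 c4 a5 26 a0]
D4: mem[0x20..0x22] <- [a2 00 c4]
D5: mem[0x1c..0x20] <- [26 a0 59 61 90]
query mem[0x0d]=0x90, mem[0x06]=0x00, mem[0x01]=0x83, mem[0x08]=0xa5, mem[0x1b]=0xb4

MEM[0x0d,0x06,0x01,0x08,0x1b] = 90 00 83 a5 b4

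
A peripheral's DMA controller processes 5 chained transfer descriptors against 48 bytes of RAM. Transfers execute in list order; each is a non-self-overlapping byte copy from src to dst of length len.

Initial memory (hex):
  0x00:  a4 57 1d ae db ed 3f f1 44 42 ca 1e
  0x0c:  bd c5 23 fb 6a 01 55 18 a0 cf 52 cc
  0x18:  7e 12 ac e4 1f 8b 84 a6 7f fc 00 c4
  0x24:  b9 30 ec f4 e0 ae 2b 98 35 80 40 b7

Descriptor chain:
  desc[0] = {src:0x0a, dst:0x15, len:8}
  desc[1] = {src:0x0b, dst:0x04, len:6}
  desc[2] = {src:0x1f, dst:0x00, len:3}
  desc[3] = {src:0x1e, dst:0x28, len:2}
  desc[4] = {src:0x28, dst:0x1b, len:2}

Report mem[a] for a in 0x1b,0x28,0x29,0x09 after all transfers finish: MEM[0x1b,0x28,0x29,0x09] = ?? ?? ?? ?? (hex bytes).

#0 dst[0x15+8] := {0xca,0x1e,0xbd,0xc5,0x23,0xfb,0x6a,0x01}
#1 dst[0x04+6] := {0x1e,0xbd,0xc5,0x23,0xfb,0x6a}
#2 dst[0x00+3] := {0xa6,0x7f,0xfc}
#3 dst[0x28+2] := {0x84,0xa6}
#4 dst[0x1b+2] := {0x84,0xa6}
query mem[0x1b]=0x84, mem[0x28]=0x84, mem[0x29]=0xa6, mem[0x09]=0x6a

MEM[0x1b,0x28,0x29,0x09] = 84 84 a6 6a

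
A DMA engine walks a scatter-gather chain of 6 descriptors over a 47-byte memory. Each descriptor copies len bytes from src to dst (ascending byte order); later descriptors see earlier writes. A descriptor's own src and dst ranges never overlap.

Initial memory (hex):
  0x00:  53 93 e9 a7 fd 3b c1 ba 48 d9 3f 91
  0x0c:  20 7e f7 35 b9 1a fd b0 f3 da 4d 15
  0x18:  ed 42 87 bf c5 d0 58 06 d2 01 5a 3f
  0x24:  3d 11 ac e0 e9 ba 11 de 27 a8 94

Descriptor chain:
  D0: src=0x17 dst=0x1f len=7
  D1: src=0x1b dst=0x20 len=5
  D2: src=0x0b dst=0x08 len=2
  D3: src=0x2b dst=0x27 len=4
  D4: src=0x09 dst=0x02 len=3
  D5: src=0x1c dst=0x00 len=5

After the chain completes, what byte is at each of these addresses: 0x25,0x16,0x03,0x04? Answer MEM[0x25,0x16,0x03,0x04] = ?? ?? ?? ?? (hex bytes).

MEM[0x25,0x16,0x03,0x04] = d0 4d 15 bf

  after D0: wrote 7B at 0x1f = 15ed4287bfc5d0
  after D1: wrote 5B at 0x20 = bfc5d05815
  after D2: wrote 2B at 0x08 = 9120
  after D3: wrote 4B at 0x27 = de27a894
  after D4: wrote 3B at 0x02 = 203f91
  after D5: wrote 5B at 0x00 = c5d05815bf
query mem[0x25]=0xd0, mem[0x16]=0x4d, mem[0x03]=0x15, mem[0x04]=0xbf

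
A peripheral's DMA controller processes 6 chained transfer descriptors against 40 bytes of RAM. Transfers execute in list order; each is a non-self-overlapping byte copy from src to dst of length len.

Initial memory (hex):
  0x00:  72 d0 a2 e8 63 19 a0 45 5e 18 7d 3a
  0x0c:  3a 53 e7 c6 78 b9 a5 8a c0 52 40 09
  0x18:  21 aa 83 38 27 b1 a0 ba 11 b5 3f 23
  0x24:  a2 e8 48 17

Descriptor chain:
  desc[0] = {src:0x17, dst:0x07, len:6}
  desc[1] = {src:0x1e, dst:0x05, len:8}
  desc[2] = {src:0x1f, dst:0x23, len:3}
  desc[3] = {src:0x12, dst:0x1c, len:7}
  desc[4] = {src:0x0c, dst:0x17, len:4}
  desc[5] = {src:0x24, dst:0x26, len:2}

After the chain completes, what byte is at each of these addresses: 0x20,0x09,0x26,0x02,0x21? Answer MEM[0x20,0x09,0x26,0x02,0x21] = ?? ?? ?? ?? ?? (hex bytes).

MEM[0x20,0x09,0x26,0x02,0x21] = 40 3f 11 a2 09

D0: mem[0x07..0x0c] <- [09 21 aa 83 38 27]
D1: mem[0x05..0x0c] <- [a0 ba 11 b5 3f 23 a2 e8]
D2: mem[0x23..0x25] <- [ba 11 b5]
D3: mem[0x1c..0x22] <- [a5 8a c0 52 40 09 21]
D4: mem[0x17..0x1a] <- [e8 53 e7 c6]
D5: mem[0x26..0x27] <- [11 b5]
query mem[0x20]=0x40, mem[0x09]=0x3f, mem[0x26]=0x11, mem[0x02]=0xa2, mem[0x21]=0x09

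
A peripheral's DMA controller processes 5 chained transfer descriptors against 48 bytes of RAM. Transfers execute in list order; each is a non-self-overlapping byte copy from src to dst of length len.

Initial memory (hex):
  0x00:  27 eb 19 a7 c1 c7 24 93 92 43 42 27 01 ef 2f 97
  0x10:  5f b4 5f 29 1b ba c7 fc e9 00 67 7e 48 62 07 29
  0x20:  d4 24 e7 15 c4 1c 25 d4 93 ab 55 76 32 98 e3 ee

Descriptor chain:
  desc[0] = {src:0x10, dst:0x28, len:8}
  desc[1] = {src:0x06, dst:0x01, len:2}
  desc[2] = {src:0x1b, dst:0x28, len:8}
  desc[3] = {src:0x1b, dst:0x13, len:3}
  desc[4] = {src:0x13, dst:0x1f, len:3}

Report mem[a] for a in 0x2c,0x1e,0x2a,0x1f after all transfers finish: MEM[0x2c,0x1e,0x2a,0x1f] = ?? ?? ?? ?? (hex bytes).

#0 dst[0x28+8] := {0x5f,0xb4,0x5f,0x29,0x1b,0xba,0xc7,0xfc}
#1 dst[0x01+2] := {0x24,0x93}
#2 dst[0x28+8] := {0x7e,0x48,0x62,0x07,0x29,0xd4,0x24,0xe7}
#3 dst[0x13+3] := {0x7e,0x48,0x62}
#4 dst[0x1f+3] := {0x7e,0x48,0x62}
query mem[0x2c]=0x29, mem[0x1e]=0x07, mem[0x2a]=0x62, mem[0x1f]=0x7e

MEM[0x2c,0x1e,0x2a,0x1f] = 29 07 62 7e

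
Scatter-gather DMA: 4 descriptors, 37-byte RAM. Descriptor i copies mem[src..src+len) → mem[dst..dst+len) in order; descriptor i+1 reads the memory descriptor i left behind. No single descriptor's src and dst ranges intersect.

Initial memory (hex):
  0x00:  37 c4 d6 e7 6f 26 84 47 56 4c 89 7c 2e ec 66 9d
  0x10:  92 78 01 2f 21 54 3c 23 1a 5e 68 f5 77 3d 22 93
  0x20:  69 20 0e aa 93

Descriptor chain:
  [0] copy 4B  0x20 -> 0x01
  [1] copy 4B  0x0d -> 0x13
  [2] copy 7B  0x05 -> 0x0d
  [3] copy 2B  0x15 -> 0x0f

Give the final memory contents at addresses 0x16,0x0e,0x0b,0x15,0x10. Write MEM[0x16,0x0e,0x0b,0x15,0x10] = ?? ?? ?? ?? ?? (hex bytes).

[0] 0x20->0x01 len=4 : 69 20 0e aa
[1] 0x0d->0x13 len=4 : ec 66 9d 92
[2] 0x05->0x0d len=7 : 26 84 47 56 4c 89 7c
[3] 0x15->0x0f len=2 : 9d 92
query mem[0x16]=0x92, mem[0x0e]=0x84, mem[0x0b]=0x7c, mem[0x15]=0x9d, mem[0x10]=0x92

MEM[0x16,0x0e,0x0b,0x15,0x10] = 92 84 7c 9d 92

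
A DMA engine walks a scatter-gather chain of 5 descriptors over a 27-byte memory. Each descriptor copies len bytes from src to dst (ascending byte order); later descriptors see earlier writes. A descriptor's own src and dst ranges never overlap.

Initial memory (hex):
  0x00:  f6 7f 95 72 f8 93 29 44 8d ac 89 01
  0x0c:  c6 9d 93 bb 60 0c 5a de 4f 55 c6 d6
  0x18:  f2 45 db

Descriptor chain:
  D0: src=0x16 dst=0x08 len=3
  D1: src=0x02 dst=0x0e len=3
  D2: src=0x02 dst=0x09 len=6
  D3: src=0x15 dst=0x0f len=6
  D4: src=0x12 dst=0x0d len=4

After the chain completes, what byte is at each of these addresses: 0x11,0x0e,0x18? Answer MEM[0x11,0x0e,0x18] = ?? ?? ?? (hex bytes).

D0: mem[0x08..0x0a] <- [c6 d6 f2]
D1: mem[0x0e..0x10] <- [95 72 f8]
D2: mem[0x09..0x0e] <- [95 72 f8 93 29 44]
D3: mem[0x0f..0x14] <- [55 c6 d6 f2 45 db]
D4: mem[0x0d..0x10] <- [f2 45 db 55]
query mem[0x11]=0xd6, mem[0x0e]=0x45, mem[0x18]=0xf2

MEM[0x11,0x0e,0x18] = d6 45 f2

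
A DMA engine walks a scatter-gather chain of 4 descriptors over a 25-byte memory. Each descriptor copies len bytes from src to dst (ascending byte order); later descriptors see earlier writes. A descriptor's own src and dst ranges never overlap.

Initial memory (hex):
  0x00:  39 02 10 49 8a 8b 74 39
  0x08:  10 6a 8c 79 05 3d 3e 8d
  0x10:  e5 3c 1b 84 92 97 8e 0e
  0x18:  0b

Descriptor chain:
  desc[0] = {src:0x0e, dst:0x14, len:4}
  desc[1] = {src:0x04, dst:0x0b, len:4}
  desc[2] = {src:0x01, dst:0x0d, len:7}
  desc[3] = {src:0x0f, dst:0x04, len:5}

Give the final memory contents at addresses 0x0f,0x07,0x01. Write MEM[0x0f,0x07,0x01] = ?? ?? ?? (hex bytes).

MEM[0x0f,0x07,0x01] = 49 74 02

D0: mem[0x14..0x17] <- [3e 8d e5 3c]
D1: mem[0x0b..0x0e] <- [8a 8b 74 39]
D2: mem[0x0d..0x13] <- [02 10 49 8a 8b 74 39]
D3: mem[0x04..0x08] <- [49 8a 8b 74 39]
query mem[0x0f]=0x49, mem[0x07]=0x74, mem[0x01]=0x02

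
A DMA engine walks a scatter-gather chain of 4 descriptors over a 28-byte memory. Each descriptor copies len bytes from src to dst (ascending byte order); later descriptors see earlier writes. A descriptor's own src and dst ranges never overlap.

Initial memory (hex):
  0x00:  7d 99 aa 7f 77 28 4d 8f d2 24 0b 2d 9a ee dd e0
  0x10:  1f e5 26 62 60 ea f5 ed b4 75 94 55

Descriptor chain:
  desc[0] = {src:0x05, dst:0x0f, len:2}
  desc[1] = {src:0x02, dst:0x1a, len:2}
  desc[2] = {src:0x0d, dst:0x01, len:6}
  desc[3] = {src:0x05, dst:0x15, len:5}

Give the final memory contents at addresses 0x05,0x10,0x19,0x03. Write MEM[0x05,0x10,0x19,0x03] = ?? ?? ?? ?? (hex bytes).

#0 dst[0x0f+2] := {0x28,0x4d}
#1 dst[0x1a+2] := {0xaa,0x7f}
#2 dst[0x01+6] := {0xee,0xdd,0x28,0x4d,0xe5,0x26}
#3 dst[0x15+5] := {0xe5,0x26,0x8f,0xd2,0x24}
query mem[0x05]=0xe5, mem[0x10]=0x4d, mem[0x19]=0x24, mem[0x03]=0x28

MEM[0x05,0x10,0x19,0x03] = e5 4d 24 28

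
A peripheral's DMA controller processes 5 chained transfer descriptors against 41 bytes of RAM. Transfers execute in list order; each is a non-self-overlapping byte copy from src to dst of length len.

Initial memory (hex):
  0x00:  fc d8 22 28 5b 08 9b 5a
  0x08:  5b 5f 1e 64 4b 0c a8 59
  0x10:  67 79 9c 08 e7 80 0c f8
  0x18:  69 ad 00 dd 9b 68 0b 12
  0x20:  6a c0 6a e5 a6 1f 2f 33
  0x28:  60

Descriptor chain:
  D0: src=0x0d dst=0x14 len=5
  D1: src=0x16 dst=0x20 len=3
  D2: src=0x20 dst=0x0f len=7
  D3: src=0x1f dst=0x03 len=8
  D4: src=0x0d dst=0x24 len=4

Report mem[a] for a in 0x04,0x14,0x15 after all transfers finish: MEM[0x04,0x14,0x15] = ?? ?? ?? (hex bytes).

MEM[0x04,0x14,0x15] = 59 1f 2f

#0 dst[0x14+5] := {0x0c,0xa8,0x59,0x67,0x79}
#1 dst[0x20+3] := {0x59,0x67,0x79}
#2 dst[0x0f+7] := {0x59,0x67,0x79,0xe5,0xa6,0x1f,0x2f}
#3 dst[0x03+8] := {0x12,0x59,0x67,0x79,0xe5,0xa6,0x1f,0x2f}
#4 dst[0x24+4] := {0x0c,0xa8,0x59,0x67}
query mem[0x04]=0x59, mem[0x14]=0x1f, mem[0x15]=0x2f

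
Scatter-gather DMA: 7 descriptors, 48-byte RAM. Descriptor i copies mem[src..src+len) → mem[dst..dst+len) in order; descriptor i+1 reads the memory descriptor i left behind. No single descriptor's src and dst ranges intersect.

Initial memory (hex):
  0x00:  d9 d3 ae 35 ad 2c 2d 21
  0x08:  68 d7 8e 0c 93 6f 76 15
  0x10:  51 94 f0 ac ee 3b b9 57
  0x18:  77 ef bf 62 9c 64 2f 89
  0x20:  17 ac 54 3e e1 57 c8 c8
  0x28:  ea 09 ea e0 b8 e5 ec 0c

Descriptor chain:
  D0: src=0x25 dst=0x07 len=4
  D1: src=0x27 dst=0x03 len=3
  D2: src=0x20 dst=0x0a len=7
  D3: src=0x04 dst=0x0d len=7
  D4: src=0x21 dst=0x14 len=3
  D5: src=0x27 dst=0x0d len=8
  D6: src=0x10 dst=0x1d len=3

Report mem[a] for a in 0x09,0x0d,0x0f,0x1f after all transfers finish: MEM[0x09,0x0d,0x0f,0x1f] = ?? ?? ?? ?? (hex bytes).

MEM[0x09,0x0d,0x0f,0x1f] = c8 c8 09 b8

[0] 0x25->0x07 len=4 : 57 c8 c8 ea
[1] 0x27->0x03 len=3 : c8 ea 09
[2] 0x20->0x0a len=7 : 17 ac 54 3e e1 57 c8
[3] 0x04->0x0d len=7 : ea 09 2d 57 c8 c8 17
[4] 0x21->0x14 len=3 : ac 54 3e
[5] 0x27->0x0d len=8 : c8 ea 09 ea e0 b8 e5 ec
[6] 0x10->0x1d len=3 : ea e0 b8
query mem[0x09]=0xc8, mem[0x0d]=0xc8, mem[0x0f]=0x09, mem[0x1f]=0xb8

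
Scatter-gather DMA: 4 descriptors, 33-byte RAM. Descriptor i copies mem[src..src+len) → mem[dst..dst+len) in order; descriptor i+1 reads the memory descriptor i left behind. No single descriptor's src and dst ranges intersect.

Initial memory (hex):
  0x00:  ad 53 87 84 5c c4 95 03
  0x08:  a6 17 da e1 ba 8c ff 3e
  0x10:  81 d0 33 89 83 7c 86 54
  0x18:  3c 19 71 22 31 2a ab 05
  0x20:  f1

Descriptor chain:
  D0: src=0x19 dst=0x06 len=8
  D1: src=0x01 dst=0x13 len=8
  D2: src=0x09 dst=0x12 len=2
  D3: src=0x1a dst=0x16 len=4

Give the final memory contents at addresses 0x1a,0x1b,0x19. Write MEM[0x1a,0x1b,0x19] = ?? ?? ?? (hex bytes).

  after D0: wrote 8B at 0x06 = 197122312aab05f1
  after D1: wrote 8B at 0x13 = 5387845cc4197122
  after D2: wrote 2B at 0x12 = 312a
  after D3: wrote 4B at 0x16 = 2222312a
query mem[0x1a]=0x22, mem[0x1b]=0x22, mem[0x19]=0x2a

MEM[0x1a,0x1b,0x19] = 22 22 2a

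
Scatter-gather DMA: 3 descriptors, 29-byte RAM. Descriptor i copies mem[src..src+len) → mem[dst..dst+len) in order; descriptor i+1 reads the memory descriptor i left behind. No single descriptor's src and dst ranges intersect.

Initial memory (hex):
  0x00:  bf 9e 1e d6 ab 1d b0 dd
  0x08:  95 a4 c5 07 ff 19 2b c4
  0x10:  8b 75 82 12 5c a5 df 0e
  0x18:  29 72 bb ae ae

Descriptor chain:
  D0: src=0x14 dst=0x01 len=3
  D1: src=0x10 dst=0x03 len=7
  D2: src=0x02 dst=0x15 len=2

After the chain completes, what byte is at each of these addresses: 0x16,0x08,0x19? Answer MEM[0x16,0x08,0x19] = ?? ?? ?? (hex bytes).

D0: mem[0x01..0x03] <- [5c a5 df]
D1: mem[0x03..0x09] <- [8b 75 82 12 5c a5 df]
D2: mem[0x15..0x16] <- [a5 8b]
query mem[0x16]=0x8b, mem[0x08]=0xa5, mem[0x19]=0x72

MEM[0x16,0x08,0x19] = 8b a5 72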